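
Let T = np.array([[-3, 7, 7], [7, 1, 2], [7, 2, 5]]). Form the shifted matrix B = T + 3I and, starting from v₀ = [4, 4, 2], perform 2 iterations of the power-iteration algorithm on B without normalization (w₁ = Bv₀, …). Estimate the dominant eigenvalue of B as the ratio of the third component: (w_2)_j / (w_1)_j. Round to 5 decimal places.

μ ≈ 15.50000

B = T + 3I has rows (0, 7, 7); (7, 4, 2); (7, 2, 8)
w1 = Bv₀ = (42, 48, 52)
w2 = Bw1 = (700, 590, 806)
Ratio: 806/52 = 15.50000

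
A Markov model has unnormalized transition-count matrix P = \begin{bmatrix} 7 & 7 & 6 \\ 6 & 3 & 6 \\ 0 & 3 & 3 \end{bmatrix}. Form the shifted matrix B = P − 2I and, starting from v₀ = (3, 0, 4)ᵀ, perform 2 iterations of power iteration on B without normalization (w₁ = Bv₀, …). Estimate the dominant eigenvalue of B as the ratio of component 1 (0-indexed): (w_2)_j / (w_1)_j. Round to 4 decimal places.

7.1429

B = P − 2I has rows (5, 7, 6); (6, 1, 6); (0, 3, 1)
w1 = Bv₀ = (5·3 + 7·0 + 6·4; 6·3 + 1·0 + 6·4; 0·3 + 3·0 + 1·4) = (39, 42, 4)
w2 = Bw1 = (5·39 + 7·42 + 6·4; 6·39 + 1·42 + 6·4; 0·39 + 3·42 + 1·4) = (513, 300, 130)
Ratio: 300/42 = 7.1429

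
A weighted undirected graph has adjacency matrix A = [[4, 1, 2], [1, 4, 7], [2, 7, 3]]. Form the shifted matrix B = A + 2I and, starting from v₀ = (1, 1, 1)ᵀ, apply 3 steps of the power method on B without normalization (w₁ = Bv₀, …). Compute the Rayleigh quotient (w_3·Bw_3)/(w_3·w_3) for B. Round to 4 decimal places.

B = A + 2I has rows (6, 1, 2); (1, 6, 7); (2, 7, 5)
w1 = Bv₀ = (9, 14, 14)
w2 = Bw1 = (96, 191, 186)
w3 = Bw2 = (1139, 2544, 2459)
Bw3 = (14296, 33616, 32381)
w3·Bw3 = 181427127; w3·w3 = 13815938; μ ≈ 181427127/13815938 = 13.1317

13.1317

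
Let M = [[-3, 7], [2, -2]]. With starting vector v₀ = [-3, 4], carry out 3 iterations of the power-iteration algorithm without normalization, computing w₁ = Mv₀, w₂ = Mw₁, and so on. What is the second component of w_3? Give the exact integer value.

w1 = Mv₀ = (37, -14)
w2 = Mw1 = (-209, 102)
w3 = Mw2 = (1341, -622)
The requested component of w3 is -622.

-622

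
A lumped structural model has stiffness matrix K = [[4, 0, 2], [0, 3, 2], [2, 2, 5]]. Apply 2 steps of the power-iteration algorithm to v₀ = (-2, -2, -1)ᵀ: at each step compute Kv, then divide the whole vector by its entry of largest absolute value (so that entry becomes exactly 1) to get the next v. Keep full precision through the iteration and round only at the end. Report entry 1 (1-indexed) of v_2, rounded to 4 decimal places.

0.6535

Kv0 = (-10.00000, -8.00000, -13.00000); divide by -13.00000 → v1 = (0.76923, 0.61538, 1.00000)
Kv1 = (5.07692, 3.84615, 7.76923); divide by 7.76923 → v2 = (0.65347, 0.49505, 1.00000)
Requested entry of v2: -66/-101 = 0.6535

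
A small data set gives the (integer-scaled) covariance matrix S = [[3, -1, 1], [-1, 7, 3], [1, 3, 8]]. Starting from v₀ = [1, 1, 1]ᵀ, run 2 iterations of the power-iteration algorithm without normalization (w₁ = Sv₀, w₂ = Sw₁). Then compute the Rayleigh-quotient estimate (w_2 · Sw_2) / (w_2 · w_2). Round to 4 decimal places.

w1 = Sv₀ = (3, 9, 12)
w2 = Sw1 = (12, 96, 126)
Sw2 = (66, 1038, 1308)
w2·Sw2 = 12·66 + 96·1038 + 126·1308 = 265248; w2·w2 = 12·12 + 96·96 + 126·126 = 25236
λ ≈ 265248/25236 = 10.5107

λ ≈ 10.5107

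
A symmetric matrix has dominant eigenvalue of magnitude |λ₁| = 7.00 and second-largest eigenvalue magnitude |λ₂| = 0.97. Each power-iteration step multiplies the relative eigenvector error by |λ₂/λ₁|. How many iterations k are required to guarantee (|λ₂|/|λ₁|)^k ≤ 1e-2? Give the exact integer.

3

|λ₂/λ₁| = 0.97/7.00 = 0.13857
Need k ≥ ln(1e-2) / ln(0.13857) = -4.6052 / -1.9764 ≈ 2.330
Smallest integer k satisfying the bound: 3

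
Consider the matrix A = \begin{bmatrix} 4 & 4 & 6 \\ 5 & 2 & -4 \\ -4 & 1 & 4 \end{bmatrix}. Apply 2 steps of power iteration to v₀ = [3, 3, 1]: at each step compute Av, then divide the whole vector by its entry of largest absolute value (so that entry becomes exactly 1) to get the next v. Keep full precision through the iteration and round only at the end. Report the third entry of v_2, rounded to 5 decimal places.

-0.60294

Av0 = (30.000000, 17.000000, -5.000000); divide by 30.000000 → v1 = (1.000000, 0.566667, -0.166667)
Av1 = (5.266667, 6.800000, -4.100000); divide by 6.800000 → v2 = (0.774510, 1.000000, -0.602941)
Requested entry of v2: -123/204 = -0.60294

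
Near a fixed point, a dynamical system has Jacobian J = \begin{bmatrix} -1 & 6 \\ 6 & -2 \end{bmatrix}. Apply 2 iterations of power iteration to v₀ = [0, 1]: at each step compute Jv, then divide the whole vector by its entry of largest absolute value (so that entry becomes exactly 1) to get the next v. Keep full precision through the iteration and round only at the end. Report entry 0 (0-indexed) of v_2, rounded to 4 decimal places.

-0.4500

Jv0 = (6.00000, -2.00000); divide by 6.00000 → v1 = (1.00000, -0.33333)
Jv1 = (-3.00000, 6.66667); divide by 6.66667 → v2 = (-0.45000, 1.00000)
Requested entry of v2: -18/40 = -0.4500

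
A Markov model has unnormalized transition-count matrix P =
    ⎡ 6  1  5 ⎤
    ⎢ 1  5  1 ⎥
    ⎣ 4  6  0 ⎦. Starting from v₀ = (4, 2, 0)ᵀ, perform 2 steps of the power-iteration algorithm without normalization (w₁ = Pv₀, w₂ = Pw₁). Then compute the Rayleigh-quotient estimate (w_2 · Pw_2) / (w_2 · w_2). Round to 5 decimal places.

9.65852

w1 = Pv₀ = (6·4 + 1·2 + 5·0; 1·4 + 5·2 + 1·0; 4·4 + 6·2 + 0·0) = (26, 14, 28)
w2 = Pw1 = (6·26 + 1·14 + 5·28; 1·26 + 5·14 + 1·28; 4·26 + 6·14 + 0·28) = (310, 124, 188)
Pw2 = (2924, 1118, 1984)
w2·Pw2 = 310·2924 + 124·1118 + 188·1984 = 1418064; w2·w2 = 310·310 + 124·124 + 188·188 = 146820
λ ≈ 1418064/146820 = 9.65852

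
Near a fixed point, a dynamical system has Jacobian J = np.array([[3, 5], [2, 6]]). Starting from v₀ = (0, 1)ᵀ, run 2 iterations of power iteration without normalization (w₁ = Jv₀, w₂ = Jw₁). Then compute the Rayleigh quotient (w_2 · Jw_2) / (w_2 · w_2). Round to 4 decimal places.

8.0321

w1 = Jv₀ = (3·0 + 5·1; 2·0 + 6·1) = (5, 6)
w2 = Jw1 = (3·5 + 5·6; 2·5 + 6·6) = (45, 46)
Jw2 = (365, 366)
w2·Jw2 = 45·365 + 46·366 = 33261; w2·w2 = 45·45 + 46·46 = 4141
λ ≈ 33261/4141 = 8.0321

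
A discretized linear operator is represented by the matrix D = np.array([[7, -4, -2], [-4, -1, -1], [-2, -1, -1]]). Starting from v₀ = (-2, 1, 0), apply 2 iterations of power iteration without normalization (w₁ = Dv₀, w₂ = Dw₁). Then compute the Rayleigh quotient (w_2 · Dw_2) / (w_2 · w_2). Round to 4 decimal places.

w1 = Dv₀ = (7·(-2) + (-4)·1 + (-2)·0; (-4)·(-2) + (-1)·1 + (-1)·0; (-2)·(-2) + (-1)·1 + (-1)·0) = (-18, 7, 3)
w2 = Dw1 = (7·(-18) + (-4)·7 + (-2)·3; (-4)·(-18) + (-1)·7 + (-1)·3; (-2)·(-18) + (-1)·7 + (-1)·3) = (-160, 62, 26)
Dw2 = (-1420, 552, 232)
w2·Dw2 = (-160)·(-1420) + 62·552 + 26·232 = 267456; w2·w2 = (-160)·(-160) + 62·62 + 26·26 = 30120
λ ≈ 267456/30120 = 8.8797

λ ≈ 8.8797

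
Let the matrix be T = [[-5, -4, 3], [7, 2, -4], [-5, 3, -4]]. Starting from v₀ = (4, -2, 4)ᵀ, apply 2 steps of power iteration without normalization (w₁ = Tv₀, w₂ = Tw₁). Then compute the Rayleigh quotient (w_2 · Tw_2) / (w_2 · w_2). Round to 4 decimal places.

λ ≈ -2.7845

w1 = Tv₀ = ((-5)·4 + (-4)·(-2) + 3·4; 7·4 + 2·(-2) + (-4)·4; (-5)·4 + 3·(-2) + (-4)·4) = (0, 8, -42)
w2 = Tw1 = ((-5)·0 + (-4)·8 + 3·(-42); 7·0 + 2·8 + (-4)·(-42); (-5)·0 + 3·8 + (-4)·(-42)) = (-158, 184, 192)
Tw2 = (630, -1506, 574)
w2·Tw2 = (-158)·630 + 184·(-1506) + 192·574 = -266436; w2·w2 = (-158)·(-158) + 184·184 + 192·192 = 95684
λ ≈ -266436/95684 = -2.7845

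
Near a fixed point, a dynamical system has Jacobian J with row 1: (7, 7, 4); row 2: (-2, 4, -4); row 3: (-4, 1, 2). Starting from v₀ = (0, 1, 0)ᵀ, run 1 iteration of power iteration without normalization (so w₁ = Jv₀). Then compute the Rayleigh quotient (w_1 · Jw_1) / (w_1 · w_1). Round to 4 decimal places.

w1 = Jv₀ = (7·0 + 7·1 + 4·0; (-2)·0 + 4·1 + (-4)·0; (-4)·0 + 1·1 + 2·0) = (7, 4, 1)
Jw1 = (81, -2, -22)
w1·Jw1 = 7·81 + 4·(-2) + 1·(-22) = 537; w1·w1 = 7·7 + 4·4 + 1·1 = 66
λ ≈ 537/66 = 8.1364

λ ≈ 8.1364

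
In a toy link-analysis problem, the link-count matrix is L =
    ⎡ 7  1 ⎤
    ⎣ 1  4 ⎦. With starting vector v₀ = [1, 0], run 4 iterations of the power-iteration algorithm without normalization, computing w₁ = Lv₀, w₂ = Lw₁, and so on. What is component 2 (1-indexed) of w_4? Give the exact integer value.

w1 = Lv₀ = (7, 1)
w2 = Lw1 = (50, 11)
w3 = Lw2 = (361, 94)
w4 = Lw3 = (2621, 737)
The requested component of w4 is 737.

737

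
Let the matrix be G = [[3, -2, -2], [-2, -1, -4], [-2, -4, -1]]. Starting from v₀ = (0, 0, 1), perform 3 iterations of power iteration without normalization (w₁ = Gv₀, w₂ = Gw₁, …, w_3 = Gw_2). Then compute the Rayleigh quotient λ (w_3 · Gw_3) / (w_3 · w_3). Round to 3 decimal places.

w1 = Gv₀ = (-2, -4, -1)
w2 = Gw1 = (4, 12, 21)
w3 = Gw2 = (-54, -104, -77)
Gw3 = (200, 520, 601)
w3·Gw3 = (-54)·200 + (-104)·520 + (-77)·601 = -111157; w3·w3 = (-54)·(-54) + (-104)·(-104) + (-77)·(-77) = 19661
λ ≈ -111157/19661 = -5.654

λ ≈ -5.654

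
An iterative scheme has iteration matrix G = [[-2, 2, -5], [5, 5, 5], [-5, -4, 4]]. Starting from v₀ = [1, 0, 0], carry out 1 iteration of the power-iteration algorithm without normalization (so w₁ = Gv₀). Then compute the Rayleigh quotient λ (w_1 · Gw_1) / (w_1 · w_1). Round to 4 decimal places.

λ ≈ 0.4074

w1 = Gv₀ = ((-2)·1 + 2·0 + (-5)·0; 5·1 + 5·0 + 5·0; (-5)·1 + (-4)·0 + 4·0) = (-2, 5, -5)
Gw1 = (39, -10, -30)
w1·Gw1 = (-2)·39 + 5·(-10) + (-5)·(-30) = 22; w1·w1 = (-2)·(-2) + 5·5 + (-5)·(-5) = 54
λ ≈ 22/54 = 0.4074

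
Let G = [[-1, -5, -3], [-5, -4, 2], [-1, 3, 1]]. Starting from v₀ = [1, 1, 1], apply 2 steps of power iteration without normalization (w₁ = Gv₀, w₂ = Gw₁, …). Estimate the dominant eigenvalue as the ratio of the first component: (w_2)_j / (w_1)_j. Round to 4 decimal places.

w1 = Gv₀ = (-9, -7, 3)
w2 = Gw1 = (35, 79, -9)
Ratio at component: 35 / -9 = -3.8889

λ ≈ -3.8889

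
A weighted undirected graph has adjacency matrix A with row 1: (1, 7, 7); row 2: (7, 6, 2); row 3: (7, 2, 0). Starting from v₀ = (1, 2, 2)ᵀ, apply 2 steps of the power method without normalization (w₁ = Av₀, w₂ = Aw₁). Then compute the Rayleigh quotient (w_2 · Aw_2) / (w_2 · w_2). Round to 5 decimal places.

w1 = Av₀ = (1·1 + 7·2 + 7·2; 7·1 + 6·2 + 2·2; 7·1 + 2·2 + 0·2) = (29, 23, 11)
w2 = Aw1 = (1·29 + 7·23 + 7·11; 7·29 + 6·23 + 2·11; 7·29 + 2·23 + 0·11) = (267, 363, 249)
Aw2 = (4551, 4545, 2595)
w2·Aw2 = 267·4551 + 363·4545 + 249·2595 = 3511107; w2·w2 = 267·267 + 363·363 + 249·249 = 265059
λ ≈ 3511107/265059 = 13.24651

13.24651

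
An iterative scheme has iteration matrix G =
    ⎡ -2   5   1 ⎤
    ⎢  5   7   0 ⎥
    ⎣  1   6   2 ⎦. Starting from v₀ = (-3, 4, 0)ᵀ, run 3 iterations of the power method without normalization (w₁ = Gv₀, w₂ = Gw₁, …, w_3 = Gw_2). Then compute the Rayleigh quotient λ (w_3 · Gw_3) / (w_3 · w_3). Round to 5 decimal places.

w1 = Gv₀ = ((-2)·(-3) + 5·4 + 1·0; 5·(-3) + 7·4 + 0·0; 1·(-3) + 6·4 + 2·0) = (26, 13, 21)
w2 = Gw1 = ((-2)·26 + 5·13 + 1·21; 5·26 + 7·13 + 0·21; 1·26 + 6·13 + 2·21) = (34, 221, 146)
w3 = Gw2 = (1183, 1717, 1652)
Gw3 = (7871, 17934, 14789)
w3·Gw3 = 1183·7871 + 1717·17934 + 1652·14789 = 64535499; w3·w3 = 1183·1183 + 1717·1717 + 1652·1652 = 7076682
λ ≈ 64535499/7076682 = 9.11946

λ ≈ 9.11946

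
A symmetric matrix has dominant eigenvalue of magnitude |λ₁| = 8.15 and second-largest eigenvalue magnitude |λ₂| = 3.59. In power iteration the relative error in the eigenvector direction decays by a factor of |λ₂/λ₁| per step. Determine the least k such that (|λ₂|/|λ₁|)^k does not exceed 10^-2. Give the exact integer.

|λ₂/λ₁| = 3.59/8.15 = 0.44049
Need k ≥ ln(10^-2) / ln(0.44049) = -4.6052 / -0.8199 ≈ 5.617
Smallest integer k satisfying the bound: 6

6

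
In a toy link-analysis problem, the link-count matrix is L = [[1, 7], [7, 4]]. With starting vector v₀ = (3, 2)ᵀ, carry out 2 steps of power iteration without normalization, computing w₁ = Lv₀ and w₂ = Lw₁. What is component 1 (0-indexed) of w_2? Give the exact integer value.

235

w1 = Lv₀ = (17, 29)
w2 = Lw1 = (220, 235)
The requested component of w2 is 235.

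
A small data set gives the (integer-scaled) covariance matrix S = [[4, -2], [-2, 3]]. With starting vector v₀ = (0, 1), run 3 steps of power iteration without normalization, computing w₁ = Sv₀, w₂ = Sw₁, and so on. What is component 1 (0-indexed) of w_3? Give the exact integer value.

67

w1 = Sv₀ = (4·0 + (-2)·1; (-2)·0 + 3·1) = (-2, 3)
w2 = Sw1 = (4·(-2) + (-2)·3; (-2)·(-2) + 3·3) = (-14, 13)
w3 = Sw2 = (-82, 67)
The requested component of w3 is 67.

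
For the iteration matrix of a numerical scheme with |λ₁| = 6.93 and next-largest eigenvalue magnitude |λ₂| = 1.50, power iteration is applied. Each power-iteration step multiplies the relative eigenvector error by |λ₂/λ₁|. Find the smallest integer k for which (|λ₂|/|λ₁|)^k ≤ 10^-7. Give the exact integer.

|λ₂/λ₁| = 1.50/6.93 = 0.21645
Need k ≥ ln(10^-7) / ln(0.21645) = -16.1181 / -1.5304 ≈ 10.532
Smallest integer k satisfying the bound: 11

11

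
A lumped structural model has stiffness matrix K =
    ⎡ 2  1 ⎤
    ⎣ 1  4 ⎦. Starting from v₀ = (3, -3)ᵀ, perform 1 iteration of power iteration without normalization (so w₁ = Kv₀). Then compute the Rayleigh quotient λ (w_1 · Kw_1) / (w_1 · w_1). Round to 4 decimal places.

λ ≈ 3.2000

w1 = Kv₀ = (3, -9)
Kw1 = (-3, -33)
w1·Kw1 = 3·(-3) + (-9)·(-33) = 288; w1·w1 = 3·3 + (-9)·(-9) = 90
λ ≈ 288/90 = 3.2000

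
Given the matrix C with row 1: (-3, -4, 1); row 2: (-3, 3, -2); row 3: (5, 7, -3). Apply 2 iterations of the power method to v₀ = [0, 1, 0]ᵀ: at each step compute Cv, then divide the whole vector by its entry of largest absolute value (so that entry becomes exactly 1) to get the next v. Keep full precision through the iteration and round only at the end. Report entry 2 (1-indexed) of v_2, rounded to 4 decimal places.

Cv0 = (-4.00000, 3.00000, 7.00000); divide by 7.00000 → v1 = (-0.57143, 0.42857, 1.00000)
Cv1 = (1.00000, 1.00000, -2.85714); divide by -2.85714 → v2 = (-0.35000, -0.35000, 1.00000)
Requested entry of v2: 7/-20 = -0.3500

-0.3500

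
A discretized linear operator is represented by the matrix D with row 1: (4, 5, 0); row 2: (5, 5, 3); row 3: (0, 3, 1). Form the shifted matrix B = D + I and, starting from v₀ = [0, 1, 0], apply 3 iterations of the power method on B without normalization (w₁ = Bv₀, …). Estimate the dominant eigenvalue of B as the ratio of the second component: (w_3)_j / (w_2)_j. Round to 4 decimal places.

10.9571

B = D + I has rows (5, 5, 0); (5, 6, 3); (0, 3, 2)
w1 = Bv₀ = (5·0 + 5·1 + 0·0; 5·0 + 6·1 + 3·0; 0·0 + 3·1 + 2·0) = (5, 6, 3)
w2 = Bw1 = (5·5 + 5·6 + 0·3; 5·5 + 6·6 + 3·3; 0·5 + 3·6 + 2·3) = (55, 70, 24)
w3 = Bw2 = (625, 767, 258)
Ratio: 767/70 = 10.9571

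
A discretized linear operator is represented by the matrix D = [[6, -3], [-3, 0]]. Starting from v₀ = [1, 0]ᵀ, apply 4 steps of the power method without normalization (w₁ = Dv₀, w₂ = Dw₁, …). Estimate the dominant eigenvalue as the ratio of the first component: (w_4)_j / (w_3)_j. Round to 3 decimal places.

w1 = Dv₀ = (6·1 + (-3)·0; (-3)·1 + 0·0) = (6, -3)
w2 = Dw1 = (6·6 + (-3)·(-3); (-3)·6 + 0·(-3)) = (45, -18)
w3 = Dw2 = (324, -135)
w4 = Dw3 = (2349, -972)
Ratio at component: 2349 / 324 = 7.250

7.250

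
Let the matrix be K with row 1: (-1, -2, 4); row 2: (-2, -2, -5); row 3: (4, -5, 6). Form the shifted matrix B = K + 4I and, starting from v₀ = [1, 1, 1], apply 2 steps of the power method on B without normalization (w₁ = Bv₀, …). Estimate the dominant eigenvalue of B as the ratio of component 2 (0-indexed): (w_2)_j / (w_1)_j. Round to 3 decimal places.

B = K + 4I has rows (3, -2, 4); (-2, 2, -5); (4, -5, 10)
w1 = Bv₀ = (3·1 + (-2)·1 + 4·1; (-2)·1 + 2·1 + (-5)·1; 4·1 + (-5)·1 + 10·1) = (5, -5, 9)
w2 = Bw1 = (3·5 + (-2)·(-5) + 4·9; (-2)·5 + 2·(-5) + (-5)·9; 4·5 + (-5)·(-5) + 10·9) = (61, -65, 135)
Ratio: 135/9 = 15.000

15.000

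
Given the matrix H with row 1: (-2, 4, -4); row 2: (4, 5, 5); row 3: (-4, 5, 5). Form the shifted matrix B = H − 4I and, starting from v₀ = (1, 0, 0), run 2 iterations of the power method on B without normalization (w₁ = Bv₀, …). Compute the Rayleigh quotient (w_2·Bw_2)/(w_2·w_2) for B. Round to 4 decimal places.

B = H − 4I has rows (-6, 4, -4); (4, 1, 5); (-4, 5, 1)
w1 = Bv₀ = ((-6)·1 + 4·0 + (-4)·0; 4·1 + 1·0 + 5·0; (-4)·1 + 5·0 + 1·0) = (-6, 4, -4)
w2 = Bw1 = ((-6)·(-6) + 4·4 + (-4)·(-4); 4·(-6) + 1·4 + 5·(-4); (-4)·(-6) + 5·4 + 1·(-4)) = (68, -40, 40)
Bw2 = (-728, 432, -432)
w2·Bw2 = -84064; w2·w2 = 7824; μ ≈ -84064/7824 = -10.7444

-10.7444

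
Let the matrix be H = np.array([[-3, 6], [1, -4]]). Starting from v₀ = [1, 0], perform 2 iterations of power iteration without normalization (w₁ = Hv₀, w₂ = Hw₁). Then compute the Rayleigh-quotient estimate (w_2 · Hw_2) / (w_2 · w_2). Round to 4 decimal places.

w1 = Hv₀ = ((-3)·1 + 6·0; 1·1 + (-4)·0) = (-3, 1)
w2 = Hw1 = ((-3)·(-3) + 6·1; 1·(-3) + (-4)·1) = (15, -7)
Hw2 = (-87, 43)
w2·Hw2 = 15·(-87) + (-7)·43 = -1606; w2·w2 = 15·15 + (-7)·(-7) = 274
λ ≈ -1606/274 = -5.8613

-5.8613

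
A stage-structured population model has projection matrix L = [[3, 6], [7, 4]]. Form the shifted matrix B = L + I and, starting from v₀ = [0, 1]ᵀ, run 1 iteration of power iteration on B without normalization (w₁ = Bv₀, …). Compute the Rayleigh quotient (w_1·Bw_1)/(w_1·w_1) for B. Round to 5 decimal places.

B = L + I has rows (4, 6); (7, 5)
w1 = Bv₀ = (4·0 + 6·1; 7·0 + 5·1) = (6, 5)
Bw1 = (54, 67)
w1·Bw1 = 659; w1·w1 = 61; μ ≈ 659/61 = 10.80328

10.80328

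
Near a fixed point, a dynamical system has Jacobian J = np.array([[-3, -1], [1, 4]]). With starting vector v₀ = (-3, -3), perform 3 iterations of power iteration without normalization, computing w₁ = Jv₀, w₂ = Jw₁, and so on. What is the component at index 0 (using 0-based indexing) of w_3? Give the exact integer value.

111

w1 = Jv₀ = ((-3)·(-3) + (-1)·(-3); 1·(-3) + 4·(-3)) = (12, -15)
w2 = Jw1 = ((-3)·12 + (-1)·(-15); 1·12 + 4·(-15)) = (-21, -48)
w3 = Jw2 = (111, -213)
The requested component of w3 is 111.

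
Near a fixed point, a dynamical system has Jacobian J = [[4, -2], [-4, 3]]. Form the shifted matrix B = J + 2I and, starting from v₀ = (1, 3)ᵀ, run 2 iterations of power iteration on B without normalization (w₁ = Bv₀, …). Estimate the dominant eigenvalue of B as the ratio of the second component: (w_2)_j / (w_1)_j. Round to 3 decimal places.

B = J + 2I has rows (6, -2); (-4, 5)
w1 = Bv₀ = (6·1 + (-2)·3; (-4)·1 + 5·3) = (0, 11)
w2 = Bw1 = (6·0 + (-2)·11; (-4)·0 + 5·11) = (-22, 55)
Ratio: 55/11 = 5.000

5.000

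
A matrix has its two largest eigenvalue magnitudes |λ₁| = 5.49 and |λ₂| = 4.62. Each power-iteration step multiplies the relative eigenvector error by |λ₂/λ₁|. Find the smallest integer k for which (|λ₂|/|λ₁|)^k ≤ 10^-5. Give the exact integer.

67

|λ₂/λ₁| = 4.62/5.49 = 0.84153
Need k ≥ ln(10^-5) / ln(0.84153) = -11.5129 / -0.1725 ≈ 66.729
Smallest integer k satisfying the bound: 67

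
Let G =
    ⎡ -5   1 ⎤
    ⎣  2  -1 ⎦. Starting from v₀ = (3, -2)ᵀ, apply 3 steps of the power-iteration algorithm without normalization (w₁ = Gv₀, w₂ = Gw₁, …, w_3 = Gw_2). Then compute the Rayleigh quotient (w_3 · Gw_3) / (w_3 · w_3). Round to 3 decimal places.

w1 = Gv₀ = (-17, 8)
w2 = Gw1 = (93, -42)
w3 = Gw2 = (-507, 228)
Gw3 = (2763, -1242)
w3·Gw3 = (-507)·2763 + 228·(-1242) = -1684017; w3·w3 = (-507)·(-507) + 228·228 = 309033
λ ≈ -1684017/309033 = -5.449

-5.449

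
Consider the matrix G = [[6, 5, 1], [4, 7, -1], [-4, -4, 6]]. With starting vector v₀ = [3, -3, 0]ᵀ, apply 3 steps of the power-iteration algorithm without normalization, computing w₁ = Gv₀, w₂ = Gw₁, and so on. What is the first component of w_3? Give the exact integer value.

-393

w1 = Gv₀ = (6·3 + 5·(-3) + 1·0; 4·3 + 7·(-3) + (-1)·0; (-4)·3 + (-4)·(-3) + 6·0) = (3, -9, 0)
w2 = Gw1 = (6·3 + 5·(-9) + 1·0; 4·3 + 7·(-9) + (-1)·0; (-4)·3 + (-4)·(-9) + 6·0) = (-27, -51, 24)
w3 = Gw2 = (-393, -489, 456)
The requested component of w3 is -393.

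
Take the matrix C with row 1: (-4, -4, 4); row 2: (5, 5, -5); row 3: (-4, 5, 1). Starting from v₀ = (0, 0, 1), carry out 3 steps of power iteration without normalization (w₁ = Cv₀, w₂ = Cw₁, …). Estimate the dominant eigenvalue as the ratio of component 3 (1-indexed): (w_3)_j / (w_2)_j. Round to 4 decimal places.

w1 = Cv₀ = (4, -5, 1)
w2 = Cw1 = (8, -10, -40)
w3 = Cw2 = (-152, 190, -122)
Ratio at component: -122 / -40 = 3.0500

λ ≈ 3.0500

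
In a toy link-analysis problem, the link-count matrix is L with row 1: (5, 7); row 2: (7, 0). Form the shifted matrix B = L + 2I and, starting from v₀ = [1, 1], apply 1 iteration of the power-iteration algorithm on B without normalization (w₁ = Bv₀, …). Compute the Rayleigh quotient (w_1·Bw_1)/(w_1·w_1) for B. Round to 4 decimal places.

μ ≈ 11.9061

B = L + 2I has rows (7, 7); (7, 2)
w1 = Bv₀ = (7·1 + 7·1; 7·1 + 2·1) = (14, 9)
Bw1 = (161, 116)
w1·Bw1 = 3298; w1·w1 = 277; μ ≈ 3298/277 = 11.9061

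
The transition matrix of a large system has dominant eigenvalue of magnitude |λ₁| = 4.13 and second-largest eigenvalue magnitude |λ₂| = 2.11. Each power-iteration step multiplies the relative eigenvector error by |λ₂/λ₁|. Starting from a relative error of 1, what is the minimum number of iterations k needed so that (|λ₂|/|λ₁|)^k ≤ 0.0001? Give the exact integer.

|λ₂/λ₁| = 2.11/4.13 = 0.51090
Need k ≥ ln(0.0001) / ln(0.51090) = -9.2103 / -0.6716 ≈ 13.714
Smallest integer k satisfying the bound: 14

14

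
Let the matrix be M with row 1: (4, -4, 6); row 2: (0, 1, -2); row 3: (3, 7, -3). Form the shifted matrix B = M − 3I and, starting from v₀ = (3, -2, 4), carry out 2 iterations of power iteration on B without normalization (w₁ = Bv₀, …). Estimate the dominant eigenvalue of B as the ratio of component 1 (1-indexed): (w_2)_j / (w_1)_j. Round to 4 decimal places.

μ ≈ -3.5143

B = M − 3I has rows (1, -4, 6); (0, -2, -2); (3, 7, -6)
w1 = Bv₀ = (1·3 + (-4)·(-2) + 6·4; 0·3 + (-2)·(-2) + (-2)·4; 3·3 + 7·(-2) + (-6)·4) = (35, -4, -29)
w2 = Bw1 = (1·35 + (-4)·(-4) + 6·(-29); 0·35 + (-2)·(-4) + (-2)·(-29); 3·35 + 7·(-4) + (-6)·(-29)) = (-123, 66, 251)
Ratio: -123/35 = -3.5143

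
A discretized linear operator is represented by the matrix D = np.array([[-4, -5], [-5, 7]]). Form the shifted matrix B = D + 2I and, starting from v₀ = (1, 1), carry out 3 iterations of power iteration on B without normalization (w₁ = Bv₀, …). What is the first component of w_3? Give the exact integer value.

B = D + 2I has rows (-2, -5); (-5, 9)
w1 = Bv₀ = (-7, 4)
w2 = Bw1 = (-6, 71)
w3 = Bw2 = (-343, 669)
Requested component of w3: -343

-343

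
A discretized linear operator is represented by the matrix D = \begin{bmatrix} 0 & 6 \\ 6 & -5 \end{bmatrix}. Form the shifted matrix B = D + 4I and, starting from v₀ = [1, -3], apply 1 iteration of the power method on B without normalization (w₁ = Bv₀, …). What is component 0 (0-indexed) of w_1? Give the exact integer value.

B = D + 4I has rows (4, 6); (6, -1)
w1 = Bv₀ = (4·1 + 6·(-3); 6·1 + (-1)·(-3)) = (-14, 9)
Requested component of w1: -14

-14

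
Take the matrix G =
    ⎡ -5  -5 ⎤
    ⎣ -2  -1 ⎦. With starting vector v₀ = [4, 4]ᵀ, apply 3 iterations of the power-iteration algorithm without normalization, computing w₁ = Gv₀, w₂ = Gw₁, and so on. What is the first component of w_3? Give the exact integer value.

-1760

w1 = Gv₀ = ((-5)·4 + (-5)·4; (-2)·4 + (-1)·4) = (-40, -12)
w2 = Gw1 = ((-5)·(-40) + (-5)·(-12); (-2)·(-40) + (-1)·(-12)) = (260, 92)
w3 = Gw2 = (-1760, -612)
The requested component of w3 is -1760.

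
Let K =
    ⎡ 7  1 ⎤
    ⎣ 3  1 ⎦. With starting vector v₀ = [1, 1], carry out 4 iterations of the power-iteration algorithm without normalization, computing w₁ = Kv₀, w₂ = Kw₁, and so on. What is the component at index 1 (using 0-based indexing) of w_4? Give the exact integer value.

w1 = Kv₀ = (7·1 + 1·1; 3·1 + 1·1) = (8, 4)
w2 = Kw1 = (7·8 + 1·4; 3·8 + 1·4) = (60, 28)
w3 = Kw2 = (448, 208)
w4 = Kw3 = (3344, 1552)
The requested component of w4 is 1552.

1552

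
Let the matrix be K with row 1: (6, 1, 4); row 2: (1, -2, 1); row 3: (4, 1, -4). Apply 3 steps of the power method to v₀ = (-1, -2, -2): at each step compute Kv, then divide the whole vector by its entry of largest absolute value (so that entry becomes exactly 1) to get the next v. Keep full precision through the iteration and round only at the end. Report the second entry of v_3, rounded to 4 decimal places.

0.1533

Kv0 = (-16.00000, 1.00000, 2.00000); divide by -16.00000 → v1 = (1.00000, -0.06250, -0.12500)
Kv1 = (5.43750, 1.00000, 4.43750); divide by 5.43750 → v2 = (1.00000, 0.18391, 0.81609)
Kv2 = (9.44828, 1.44828, 0.91954); divide by 9.44828 → v3 = (1.00000, 0.15328, 0.09732)
Requested entry of v3: -126/-822 = 0.1533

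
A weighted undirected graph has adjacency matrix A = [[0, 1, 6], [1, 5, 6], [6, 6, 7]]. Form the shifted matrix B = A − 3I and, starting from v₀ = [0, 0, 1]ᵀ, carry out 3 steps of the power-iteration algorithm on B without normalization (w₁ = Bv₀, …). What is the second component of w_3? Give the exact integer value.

624

B = A − 3I has rows (-3, 1, 6); (1, 2, 6); (6, 6, 4)
w1 = Bv₀ = (6, 6, 4)
w2 = Bw1 = (12, 42, 88)
w3 = Bw2 = (534, 624, 676)
Requested component of w3: 624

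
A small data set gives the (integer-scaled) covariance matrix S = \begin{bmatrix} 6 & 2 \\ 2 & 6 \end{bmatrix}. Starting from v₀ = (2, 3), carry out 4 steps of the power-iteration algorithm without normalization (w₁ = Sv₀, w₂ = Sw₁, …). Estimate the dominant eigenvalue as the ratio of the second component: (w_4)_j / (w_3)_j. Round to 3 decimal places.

w1 = Sv₀ = (18, 22)
w2 = Sw1 = (152, 168)
w3 = Sw2 = (1248, 1312)
w4 = Sw3 = (10112, 10368)
Ratio at component: 10368 / 1312 = 7.902

λ ≈ 7.902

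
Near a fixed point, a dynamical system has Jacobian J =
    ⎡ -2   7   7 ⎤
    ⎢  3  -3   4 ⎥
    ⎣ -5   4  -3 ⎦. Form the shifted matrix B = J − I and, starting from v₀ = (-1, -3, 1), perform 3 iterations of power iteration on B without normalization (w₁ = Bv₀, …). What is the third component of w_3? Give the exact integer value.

-1355

B = J − I has rows (-3, 7, 7); (3, -4, 4); (-5, 4, -4)
w1 = Bv₀ = ((-3)·(-1) + 7·(-3) + 7·1; 3·(-1) + (-4)·(-3) + 4·1; (-5)·(-1) + 4·(-3) + (-4)·1) = (-11, 13, -11)
w2 = Bw1 = ((-3)·(-11) + 7·13 + 7·(-11); 3·(-11) + (-4)·13 + 4·(-11); (-5)·(-11) + 4·13 + (-4)·(-11)) = (47, -129, 151)
w3 = Bw2 = (13, 1261, -1355)
Requested component of w3: -1355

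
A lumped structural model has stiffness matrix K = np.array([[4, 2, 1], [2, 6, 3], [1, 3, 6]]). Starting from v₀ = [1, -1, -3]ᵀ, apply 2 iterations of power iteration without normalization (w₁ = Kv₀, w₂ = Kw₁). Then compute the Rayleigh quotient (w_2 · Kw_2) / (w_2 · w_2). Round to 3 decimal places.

w1 = Kv₀ = (4·1 + 2·(-1) + 1·(-3); 2·1 + 6·(-1) + 3·(-3); 1·1 + 3·(-1) + 6·(-3)) = (-1, -13, -20)
w2 = Kw1 = (4·(-1) + 2·(-13) + 1·(-20); 2·(-1) + 6·(-13) + 3·(-20); 1·(-1) + 3·(-13) + 6·(-20)) = (-50, -140, -160)
Kw2 = (-640, -1420, -1430)
w2·Kw2 = (-50)·(-640) + (-140)·(-1420) + (-160)·(-1430) = 459600; w2·w2 = (-50)·(-50) + (-140)·(-140) + (-160)·(-160) = 47700
λ ≈ 459600/47700 = 9.635

λ ≈ 9.635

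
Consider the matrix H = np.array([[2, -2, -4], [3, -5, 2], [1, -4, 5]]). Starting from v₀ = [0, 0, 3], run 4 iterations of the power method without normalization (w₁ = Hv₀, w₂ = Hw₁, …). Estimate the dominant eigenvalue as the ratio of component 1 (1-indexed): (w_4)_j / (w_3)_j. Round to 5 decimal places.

w1 = Hv₀ = (2·0 + (-2)·0 + (-4)·3; 3·0 + (-5)·0 + 2·3; 1·0 + (-4)·0 + 5·3) = (-12, 6, 15)
w2 = Hw1 = (2·(-12) + (-2)·6 + (-4)·15; 3·(-12) + (-5)·6 + 2·15; 1·(-12) + (-4)·6 + 5·15) = (-96, -36, 39)
w3 = Hw2 = (-276, -30, 243)
w4 = Hw3 = (-1464, -192, 1059)
Ratio at component: -1464 / -276 = 5.30435

5.30435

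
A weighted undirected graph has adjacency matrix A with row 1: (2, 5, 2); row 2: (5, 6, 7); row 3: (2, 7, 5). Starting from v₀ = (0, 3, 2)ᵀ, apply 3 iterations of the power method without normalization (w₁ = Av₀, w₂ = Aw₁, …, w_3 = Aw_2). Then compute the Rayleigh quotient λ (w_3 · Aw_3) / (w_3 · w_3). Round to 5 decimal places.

w1 = Av₀ = (19, 32, 31)
w2 = Aw1 = (260, 504, 417)
w3 = Aw2 = (3874, 7243, 6133)
Aw3 = (56229, 105759, 89114)
w3·Aw3 = 3874·56229 + 7243·105759 + 6133·89114 = 1530379745; w3·w3 = 3874·3874 + 7243·7243 + 6133·6133 = 105082614
λ ≈ 1530379745/105082614 = 14.56359

14.56359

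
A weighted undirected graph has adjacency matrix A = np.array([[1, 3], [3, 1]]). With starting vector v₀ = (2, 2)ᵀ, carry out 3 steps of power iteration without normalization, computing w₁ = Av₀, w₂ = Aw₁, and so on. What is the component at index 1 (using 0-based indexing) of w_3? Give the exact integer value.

128

w1 = Av₀ = (8, 8)
w2 = Aw1 = (32, 32)
w3 = Aw2 = (128, 128)
The requested component of w3 is 128.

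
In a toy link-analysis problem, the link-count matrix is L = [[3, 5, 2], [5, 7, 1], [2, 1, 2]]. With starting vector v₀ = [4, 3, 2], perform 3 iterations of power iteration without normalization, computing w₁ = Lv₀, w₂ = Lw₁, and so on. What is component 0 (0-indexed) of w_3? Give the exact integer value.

w1 = Lv₀ = (31, 43, 15)
w2 = Lw1 = (338, 471, 135)
w3 = Lw2 = (3639, 5122, 1417)
The requested component of w3 is 3639.

3639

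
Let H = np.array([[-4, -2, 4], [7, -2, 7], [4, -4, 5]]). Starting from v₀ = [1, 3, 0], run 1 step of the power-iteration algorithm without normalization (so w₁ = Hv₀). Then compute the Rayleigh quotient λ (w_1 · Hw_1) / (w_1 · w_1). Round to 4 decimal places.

w1 = Hv₀ = (-10, 1, -8)
Hw1 = (6, -128, -84)
w1·Hw1 = (-10)·6 + 1·(-128) + (-8)·(-84) = 484; w1·w1 = (-10)·(-10) + 1·1 + (-8)·(-8) = 165
λ ≈ 484/165 = 2.9333

2.9333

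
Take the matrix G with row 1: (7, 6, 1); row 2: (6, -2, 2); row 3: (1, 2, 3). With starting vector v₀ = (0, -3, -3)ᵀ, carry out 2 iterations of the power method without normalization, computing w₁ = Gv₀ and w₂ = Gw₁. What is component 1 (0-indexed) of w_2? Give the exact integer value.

w1 = Gv₀ = (7·0 + 6·(-3) + 1·(-3); 6·0 + (-2)·(-3) + 2·(-3); 1·0 + 2·(-3) + 3·(-3)) = (-21, 0, -15)
w2 = Gw1 = (7·(-21) + 6·0 + 1·(-15); 6·(-21) + (-2)·0 + 2·(-15); 1·(-21) + 2·0 + 3·(-15)) = (-162, -156, -66)
The requested component of w2 is -156.

-156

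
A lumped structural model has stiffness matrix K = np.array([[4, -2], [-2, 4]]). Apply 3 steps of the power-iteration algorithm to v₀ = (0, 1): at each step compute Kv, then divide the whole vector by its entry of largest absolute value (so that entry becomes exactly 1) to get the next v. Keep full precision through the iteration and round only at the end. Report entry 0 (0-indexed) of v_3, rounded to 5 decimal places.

Kv0 = (-2.000000, 4.000000); divide by 4.000000 → v1 = (-0.500000, 1.000000)
Kv1 = (-4.000000, 5.000000); divide by 5.000000 → v2 = (-0.800000, 1.000000)
Kv2 = (-5.200000, 5.600000); divide by 5.600000 → v3 = (-0.928571, 1.000000)
Requested entry of v3: -104/112 = -0.92857

-0.92857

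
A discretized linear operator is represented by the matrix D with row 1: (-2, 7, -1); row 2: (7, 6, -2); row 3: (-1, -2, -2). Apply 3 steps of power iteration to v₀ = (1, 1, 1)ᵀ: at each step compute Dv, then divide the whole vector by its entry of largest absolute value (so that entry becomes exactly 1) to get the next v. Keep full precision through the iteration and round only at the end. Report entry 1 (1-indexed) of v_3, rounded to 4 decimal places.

Dv0 = (4.00000, 11.00000, -5.00000); divide by 11.00000 → v1 = (0.36364, 1.00000, -0.45455)
Dv1 = (6.72727, 9.45455, -1.45455); divide by 9.45455 → v2 = (0.71154, 1.00000, -0.15385)
Dv2 = (5.73077, 11.28846, -2.40385); divide by 11.28846 → v3 = (0.50767, 1.00000, -0.21295)
Requested entry of v3: 596/1174 = 0.5077

0.5077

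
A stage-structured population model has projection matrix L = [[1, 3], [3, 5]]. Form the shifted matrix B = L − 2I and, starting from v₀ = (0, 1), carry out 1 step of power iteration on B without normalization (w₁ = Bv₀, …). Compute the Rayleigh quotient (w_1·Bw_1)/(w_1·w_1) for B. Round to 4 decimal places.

B = L − 2I has rows (-1, 3); (3, 3)
w1 = Bv₀ = ((-1)·0 + 3·1; 3·0 + 3·1) = (3, 3)
Bw1 = (6, 18)
w1·Bw1 = 72; w1·w1 = 18; μ ≈ 72/18 = 4.0000

μ ≈ 4.0000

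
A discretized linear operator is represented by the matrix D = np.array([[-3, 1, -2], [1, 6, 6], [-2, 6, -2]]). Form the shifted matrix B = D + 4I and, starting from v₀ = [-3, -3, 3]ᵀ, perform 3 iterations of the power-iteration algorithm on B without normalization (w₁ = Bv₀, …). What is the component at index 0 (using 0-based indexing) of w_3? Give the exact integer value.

-57

B = D + 4I has rows (1, 1, -2); (1, 10, 6); (-2, 6, 2)
w1 = Bv₀ = (-12, -15, -6)
w2 = Bw1 = (-15, -198, -78)
w3 = Bw2 = (-57, -2463, -1314)
Requested component of w3: -57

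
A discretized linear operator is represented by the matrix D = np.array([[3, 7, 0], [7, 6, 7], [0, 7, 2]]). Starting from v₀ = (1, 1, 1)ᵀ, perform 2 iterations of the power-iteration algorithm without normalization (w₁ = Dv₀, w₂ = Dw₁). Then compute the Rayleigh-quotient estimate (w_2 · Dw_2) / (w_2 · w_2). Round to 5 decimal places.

14.27348

w1 = Dv₀ = (3·1 + 7·1 + 0·1; 7·1 + 6·1 + 7·1; 0·1 + 7·1 + 2·1) = (10, 20, 9)
w2 = Dw1 = (3·10 + 7·20 + 0·9; 7·10 + 6·20 + 7·9; 0·10 + 7·20 + 2·9) = (170, 253, 158)
Dw2 = (2281, 3814, 2087)
w2·Dw2 = 170·2281 + 253·3814 + 158·2087 = 1682458; w2·w2 = 170·170 + 253·253 + 158·158 = 117873
λ ≈ 1682458/117873 = 14.27348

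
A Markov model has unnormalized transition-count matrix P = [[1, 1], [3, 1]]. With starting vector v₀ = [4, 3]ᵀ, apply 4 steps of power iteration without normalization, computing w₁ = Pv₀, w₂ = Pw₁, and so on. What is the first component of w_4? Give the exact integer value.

160

w1 = Pv₀ = (7, 15)
w2 = Pw1 = (22, 36)
w3 = Pw2 = (58, 102)
w4 = Pw3 = (160, 276)
The requested component of w4 is 160.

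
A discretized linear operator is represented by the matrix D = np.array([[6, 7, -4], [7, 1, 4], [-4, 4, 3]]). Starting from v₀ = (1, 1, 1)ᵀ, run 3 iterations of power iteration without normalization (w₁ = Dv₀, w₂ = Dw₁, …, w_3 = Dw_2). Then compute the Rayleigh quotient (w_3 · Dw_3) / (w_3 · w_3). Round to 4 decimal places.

w1 = Dv₀ = (9, 12, 3)
w2 = Dw1 = (126, 87, 21)
w3 = Dw2 = (1281, 1053, -93)
Dw3 = (15429, 9648, -1191)
w3·Dw3 = 1281·15429 + 1053·9648 + (-93)·(-1191) = 30034656; w3·w3 = 1281·1281 + 1053·1053 + (-93)·(-93) = 2758419
λ ≈ 30034656/2758419 = 10.8884

λ ≈ 10.8884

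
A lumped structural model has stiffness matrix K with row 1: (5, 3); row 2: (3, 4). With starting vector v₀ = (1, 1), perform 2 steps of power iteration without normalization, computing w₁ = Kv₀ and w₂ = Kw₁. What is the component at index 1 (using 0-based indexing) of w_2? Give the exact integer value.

w1 = Kv₀ = (8, 7)
w2 = Kw1 = (61, 52)
The requested component of w2 is 52.

52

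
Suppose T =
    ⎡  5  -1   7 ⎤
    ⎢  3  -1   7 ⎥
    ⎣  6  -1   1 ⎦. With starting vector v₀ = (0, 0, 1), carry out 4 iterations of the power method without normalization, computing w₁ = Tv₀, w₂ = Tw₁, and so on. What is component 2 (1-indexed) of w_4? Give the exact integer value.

2457

w1 = Tv₀ = (5·0 + (-1)·0 + 7·1; 3·0 + (-1)·0 + 7·1; 6·0 + (-1)·0 + 1·1) = (7, 7, 1)
w2 = Tw1 = (5·7 + (-1)·7 + 7·1; 3·7 + (-1)·7 + 7·1; 6·7 + (-1)·7 + 1·1) = (35, 21, 36)
w3 = Tw2 = (406, 336, 225)
w4 = Tw3 = (3269, 2457, 2325)
The requested component of w4 is 2457.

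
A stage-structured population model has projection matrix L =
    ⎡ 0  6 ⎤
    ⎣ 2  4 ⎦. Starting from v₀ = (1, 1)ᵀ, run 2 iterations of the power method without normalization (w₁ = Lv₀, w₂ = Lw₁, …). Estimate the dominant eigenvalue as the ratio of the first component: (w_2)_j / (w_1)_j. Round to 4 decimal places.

λ ≈ 6.0000

w1 = Lv₀ = (0·1 + 6·1; 2·1 + 4·1) = (6, 6)
w2 = Lw1 = (0·6 + 6·6; 2·6 + 4·6) = (36, 36)
Ratio at component: 36 / 6 = 6.0000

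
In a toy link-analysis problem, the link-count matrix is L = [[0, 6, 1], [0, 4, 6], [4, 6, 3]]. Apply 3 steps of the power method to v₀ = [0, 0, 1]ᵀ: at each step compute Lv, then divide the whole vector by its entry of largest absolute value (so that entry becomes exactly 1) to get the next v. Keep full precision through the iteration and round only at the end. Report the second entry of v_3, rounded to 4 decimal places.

0.8324

Lv0 = (1.00000, 6.00000, 3.00000); divide by 6.00000 → v1 = (0.16667, 1.00000, 0.50000)
Lv1 = (6.50000, 7.00000, 8.16667); divide by 8.16667 → v2 = (0.79592, 0.85714, 1.00000)
Lv2 = (6.14286, 9.42857, 11.32653); divide by 11.32653 → v3 = (0.54234, 0.83243, 1.00000)
Requested entry of v3: 462/555 = 0.8324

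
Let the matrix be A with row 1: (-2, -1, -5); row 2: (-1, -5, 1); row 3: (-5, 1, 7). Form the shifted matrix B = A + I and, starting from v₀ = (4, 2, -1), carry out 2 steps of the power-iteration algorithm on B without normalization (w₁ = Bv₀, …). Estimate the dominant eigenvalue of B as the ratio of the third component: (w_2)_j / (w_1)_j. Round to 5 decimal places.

B = A + I has rows (-1, -1, -5); (-1, -4, 1); (-5, 1, 8)
w1 = Bv₀ = ((-1)·4 + (-1)·2 + (-5)·(-1); (-1)·4 + (-4)·2 + 1·(-1); (-5)·4 + 1·2 + 8·(-1)) = (-1, -13, -26)
w2 = Bw1 = ((-1)·(-1) + (-1)·(-13) + (-5)·(-26); (-1)·(-1) + (-4)·(-13) + 1·(-26); (-5)·(-1) + 1·(-13) + 8·(-26)) = (144, 27, -216)
Ratio: -216/-26 = 8.30769

μ ≈ 8.30769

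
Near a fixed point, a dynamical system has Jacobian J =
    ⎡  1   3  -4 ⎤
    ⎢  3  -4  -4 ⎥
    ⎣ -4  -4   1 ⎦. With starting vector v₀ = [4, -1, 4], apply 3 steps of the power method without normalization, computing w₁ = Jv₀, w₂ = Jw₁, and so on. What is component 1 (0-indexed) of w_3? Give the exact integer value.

-105

w1 = Jv₀ = (-15, 0, -8)
w2 = Jw1 = (17, -13, 52)
w3 = Jw2 = (-230, -105, 36)
The requested component of w3 is -105.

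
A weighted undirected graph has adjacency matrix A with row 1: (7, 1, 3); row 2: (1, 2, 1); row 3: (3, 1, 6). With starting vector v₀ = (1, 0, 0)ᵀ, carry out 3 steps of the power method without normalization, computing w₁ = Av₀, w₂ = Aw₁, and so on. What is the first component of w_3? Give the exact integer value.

545

w1 = Av₀ = (7, 1, 3)
w2 = Aw1 = (59, 12, 40)
w3 = Aw2 = (545, 123, 429)
The requested component of w3 is 545.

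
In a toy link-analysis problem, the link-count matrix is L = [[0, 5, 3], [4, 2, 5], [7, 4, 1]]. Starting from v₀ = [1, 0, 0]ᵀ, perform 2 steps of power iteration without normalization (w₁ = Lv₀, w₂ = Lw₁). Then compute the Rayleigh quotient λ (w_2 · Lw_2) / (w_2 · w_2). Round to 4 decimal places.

9.4666

w1 = Lv₀ = (0·1 + 5·0 + 3·0; 4·1 + 2·0 + 5·0; 7·1 + 4·0 + 1·0) = (0, 4, 7)
w2 = Lw1 = (0·0 + 5·4 + 3·7; 4·0 + 2·4 + 5·7; 7·0 + 4·4 + 1·7) = (41, 43, 23)
Lw2 = (284, 365, 482)
w2·Lw2 = 41·284 + 43·365 + 23·482 = 38425; w2·w2 = 41·41 + 43·43 + 23·23 = 4059
λ ≈ 38425/4059 = 9.4666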